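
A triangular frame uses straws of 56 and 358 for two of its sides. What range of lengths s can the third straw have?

302 < s < 414

By the triangle inequality, s must be less than 56 + 358 = 414 and greater than |56 − 358| = 302.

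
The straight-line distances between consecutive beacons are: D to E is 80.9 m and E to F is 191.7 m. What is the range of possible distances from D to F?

110.8 ≤ DF ≤ 272.6 m

By the triangle inequality, |80.9 − 191.7| ≤ DF ≤ 80.9 + 191.7.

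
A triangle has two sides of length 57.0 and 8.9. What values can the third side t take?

48.1 < t < 65.9

By the triangle inequality, t must be less than 57.0 + 8.9 = 65.9 and greater than |57.0 − 8.9| = 48.1.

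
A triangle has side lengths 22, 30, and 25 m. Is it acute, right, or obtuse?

Compare the square of the longest side to the sum of squares of the other two: 22² + 25² = 1109 > 900 = 30².

acute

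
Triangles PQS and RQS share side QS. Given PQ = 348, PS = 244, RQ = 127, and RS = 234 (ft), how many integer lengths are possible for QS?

From triangle PQS: 104 < QS < 592.
From triangle RQS: 107 < QS < 361.
Intersection: 107 < QS < 361, so integers 108 through 360: 253 values.

253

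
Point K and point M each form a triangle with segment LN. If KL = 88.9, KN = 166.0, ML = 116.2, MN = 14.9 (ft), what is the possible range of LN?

101.3 < LN < 131.1

From triangle KLN: |88.9 − 166.0| < LN < 88.9 + 166.0, i.e. 77.1 < LN < 254.9.
From triangle MLN: 101.3 < LN < 131.1.
Both must hold, so LN lies in the intersection.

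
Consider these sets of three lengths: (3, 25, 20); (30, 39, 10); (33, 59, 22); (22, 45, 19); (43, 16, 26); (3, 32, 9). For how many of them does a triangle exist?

(3,20,25): 3+20 ≤ 25 → not valid
(10,30,39): 10+30 > 39 → valid
(22,33,59): 22+33 ≤ 59 → not valid
(19,22,45): 19+22 ≤ 45 → not valid
(16,26,43): 16+26 ≤ 43 → not valid
(3,9,32): 3+9 ≤ 32 → not valid
1 of the 6 triples forms a triangle.

1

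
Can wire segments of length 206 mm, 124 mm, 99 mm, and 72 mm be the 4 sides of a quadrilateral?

A quadrilateral exists iff every side is shorter than the sum of the others — equivalently, the longest side is less than the sum of the rest.
Longest side 206 < 295 (sum of the remaining 3), so yes.

Yes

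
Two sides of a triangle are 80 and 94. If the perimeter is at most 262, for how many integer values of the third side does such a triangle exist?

74

Triangle inequality: 14 < x < 174. Perimeter ≤ 262 gives x ≤ 262 − 80 − 94 = 88.
So 14 < x ≤ 88; integers 15 through 88: 74 values.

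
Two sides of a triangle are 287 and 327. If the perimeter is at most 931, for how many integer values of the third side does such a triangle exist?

Triangle inequality: 40 < x < 614. Perimeter ≤ 931 gives x ≤ 931 − 287 − 327 = 317.
So 40 < x ≤ 317; integers 41 through 317: 277 values.

277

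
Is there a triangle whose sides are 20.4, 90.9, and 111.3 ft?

The two shorter sides sum to 111.3, exactly equal to the longest side 111.3.
That gives only a degenerate (flat) triangle — the inequality must be strict.

No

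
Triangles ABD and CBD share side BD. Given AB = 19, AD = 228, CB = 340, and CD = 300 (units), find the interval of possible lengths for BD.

From triangle ABD: |19 − 228| < BD < 19 + 228, i.e. 209 < BD < 247.
From triangle CBD: 40 < BD < 640.
Both must hold, so BD lies in the intersection.

209 < BD < 247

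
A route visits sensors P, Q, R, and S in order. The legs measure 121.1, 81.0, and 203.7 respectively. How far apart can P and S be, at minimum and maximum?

1.6 ≤ PS ≤ 405.8

The maximum is all hops collinear in one direction: 121.1 + 81.0 + 203.7 = 405.8.
The longest hop is 203.7; the others sum to 202.1. Folding the others back against it leaves at least 203.7 − 202.1 = 1.6.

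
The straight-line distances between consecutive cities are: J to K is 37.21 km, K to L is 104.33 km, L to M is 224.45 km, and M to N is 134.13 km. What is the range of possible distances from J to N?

The maximum is all hops collinear in one direction: 37.21 + 104.33 + 224.45 + 134.13 = 500.12.
The longest hop is 224.45; the others sum to 275.67. Since 224.45 ≤ 275.67, the path can fold back on itself completely, so the minimum distance is 0.

0 ≤ JN ≤ 500.12 km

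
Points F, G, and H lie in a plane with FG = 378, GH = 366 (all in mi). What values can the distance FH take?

By the triangle inequality, |378 − 366| ≤ FH ≤ 378 + 366.

12 ≤ FH ≤ 744 mi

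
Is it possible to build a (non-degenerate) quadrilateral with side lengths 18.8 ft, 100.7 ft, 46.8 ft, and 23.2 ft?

No

For a quadrilateral, each side must be shorter than the sum of the others.
Here the longest side is 100.7, but the remaining 3 sides sum to only 88.8.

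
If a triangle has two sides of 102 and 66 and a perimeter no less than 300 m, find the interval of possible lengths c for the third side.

132 ≤ c < 168

Triangle inequality alone gives 36 < c < 168.
The perimeter condition gives c ≥ 300 − 102 − 66 = 132.
Intersecting the two: 132 ≤ c < 168.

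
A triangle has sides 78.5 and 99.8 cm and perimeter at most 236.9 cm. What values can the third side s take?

Triangle inequality alone gives 21.3 < s < 178.3.
The perimeter condition gives s ≤ 236.9 − 78.5 − 99.8 = 58.6.
Intersecting the two: 21.3 < s ≤ 58.6.

21.3 < s ≤ 58.6 cm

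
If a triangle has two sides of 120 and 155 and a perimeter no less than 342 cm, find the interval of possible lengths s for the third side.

Triangle inequality alone gives 35 < s < 275.
The perimeter condition gives s ≥ 342 − 120 − 155 = 67.
Intersecting the two: 67 ≤ s < 275.

67 ≤ s < 275 cm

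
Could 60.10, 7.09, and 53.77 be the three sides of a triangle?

The longest side is 60.10, and the other two sum to 60.86.
Since 60.86 > 60.10, the triangle inequality holds.

Yes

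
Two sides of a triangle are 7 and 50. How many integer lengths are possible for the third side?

The third side lies in the open interval (43, 57).
Integers from 44 to 56 inclusive: 56 − 44 + 1 = 13.

13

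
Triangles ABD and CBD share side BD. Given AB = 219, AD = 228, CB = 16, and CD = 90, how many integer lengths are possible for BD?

31

From triangle ABD: 9 < BD < 447.
From triangle CBD: 74 < BD < 106.
Intersection: 74 < BD < 106, so integers 75 through 105: 31 values.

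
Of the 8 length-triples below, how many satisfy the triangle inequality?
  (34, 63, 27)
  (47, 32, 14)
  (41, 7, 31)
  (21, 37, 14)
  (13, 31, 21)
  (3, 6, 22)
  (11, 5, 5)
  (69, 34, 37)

2

(27,34,63): 27+34 ≤ 63 → not valid
(14,32,47): 14+32 ≤ 47 → not valid
(7,31,41): 7+31 ≤ 41 → not valid
(14,21,37): 14+21 ≤ 37 → not valid
(13,21,31): 13+21 > 31 → valid
(3,6,22): 3+6 ≤ 22 → not valid
(5,5,11): 5+5 ≤ 11 → not valid
(34,37,69): 34+37 > 69 → valid
2 of the 8 triples form a triangle.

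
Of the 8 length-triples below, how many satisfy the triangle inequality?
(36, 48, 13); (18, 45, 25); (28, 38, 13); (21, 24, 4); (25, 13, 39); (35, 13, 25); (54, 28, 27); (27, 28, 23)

6

(13,36,48): 13+36 > 48 → valid
(18,25,45): 18+25 ≤ 45 → not valid
(13,28,38): 13+28 > 38 → valid
(4,21,24): 4+21 > 24 → valid
(13,25,39): 13+25 ≤ 39 → not valid
(13,25,35): 13+25 > 35 → valid
(27,28,54): 27+28 > 54 → valid
(23,27,28): 23+27 > 28 → valid
6 of the 8 triples form a triangle.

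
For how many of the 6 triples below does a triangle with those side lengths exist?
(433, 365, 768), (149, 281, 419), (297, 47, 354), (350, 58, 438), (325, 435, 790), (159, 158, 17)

3

(365,433,768): 365+433 > 768 → valid
(149,281,419): 149+281 > 419 → valid
(47,297,354): 47+297 ≤ 354 → not valid
(58,350,438): 58+350 ≤ 438 → not valid
(325,435,790): 325+435 ≤ 790 → not valid
(17,158,159): 17+158 > 159 → valid
3 of the 6 triples form a triangle.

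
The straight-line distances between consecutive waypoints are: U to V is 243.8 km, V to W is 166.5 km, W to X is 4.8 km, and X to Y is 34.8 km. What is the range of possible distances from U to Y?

37.7 ≤ UY ≤ 449.9 km

The maximum is all hops collinear in one direction: 243.8 + 166.5 + 4.8 + 34.8 = 449.9.
The longest hop is 243.8; the others sum to 206.1. Folding the others back against it leaves at least 243.8 − 206.1 = 37.7.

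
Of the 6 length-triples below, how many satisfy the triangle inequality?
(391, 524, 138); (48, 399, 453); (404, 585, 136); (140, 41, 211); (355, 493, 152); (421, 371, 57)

3

(138,391,524): 138+391 > 524 → valid
(48,399,453): 48+399 ≤ 453 → not valid
(136,404,585): 136+404 ≤ 585 → not valid
(41,140,211): 41+140 ≤ 211 → not valid
(152,355,493): 152+355 > 493 → valid
(57,371,421): 57+371 > 421 → valid
3 of the 6 triples form a triangle.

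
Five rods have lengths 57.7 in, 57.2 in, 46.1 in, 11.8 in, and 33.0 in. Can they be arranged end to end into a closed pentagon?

Yes

A pentagon exists iff every side is shorter than the sum of the others — equivalently, the longest side is less than the sum of the rest.
Longest side 57.7 < 148.1 (sum of the remaining 4), so yes.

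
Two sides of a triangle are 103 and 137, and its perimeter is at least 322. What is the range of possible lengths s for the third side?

82 ≤ s < 240

Triangle inequality alone gives 34 < s < 240.
The perimeter condition gives s ≥ 322 − 103 − 137 = 82.
Intersecting the two: 82 ≤ s < 240.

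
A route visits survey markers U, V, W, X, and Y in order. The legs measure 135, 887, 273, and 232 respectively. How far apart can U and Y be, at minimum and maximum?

247 ≤ UY ≤ 1527

The maximum is all hops collinear in one direction: 135 + 887 + 273 + 232 = 1527.
The longest hop is 887; the others sum to 640. Folding the others back against it leaves at least 887 − 640 = 247.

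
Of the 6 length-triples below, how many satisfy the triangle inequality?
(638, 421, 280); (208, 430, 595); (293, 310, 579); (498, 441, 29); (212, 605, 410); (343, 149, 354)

5

(280,421,638): 280+421 > 638 → valid
(208,430,595): 208+430 > 595 → valid
(293,310,579): 293+310 > 579 → valid
(29,441,498): 29+441 ≤ 498 → not valid
(212,410,605): 212+410 > 605 → valid
(149,343,354): 149+343 > 354 → valid
5 of the 6 triples form a triangle.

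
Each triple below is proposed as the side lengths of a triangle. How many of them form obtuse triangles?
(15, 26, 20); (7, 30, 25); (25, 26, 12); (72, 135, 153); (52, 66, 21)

3

(15,26,20): 15²+20² = 625 < 676 = 26² → obtuse
(7,30,25): 7²+25² = 674 < 900 = 30² → obtuse
(25,26,12): 12²+25² = 769 > 676 = 26² → acute
(72,135,153): 72²+135² = 23409 = 153² → right
(52,66,21): 21²+52² = 3145 < 4356 = 66² → obtuse
3 of the 5 are obtuse.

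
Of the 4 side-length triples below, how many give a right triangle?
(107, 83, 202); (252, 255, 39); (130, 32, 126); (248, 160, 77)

(107,83,202): 83+107 ≤ 202, not a triangle
(252,255,39): 39²+252² = 65025 = 255² → right
(130,32,126): 32²+126² = 16900 = 130² → right
(248,160,77): 77+160 ≤ 248, not a triangle
2 of the 4 are right.

2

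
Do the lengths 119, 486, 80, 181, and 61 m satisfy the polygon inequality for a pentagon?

No

For a pentagon, each side must be shorter than the sum of the others.
Here the longest side is 486, but the remaining 4 sides sum to only 441.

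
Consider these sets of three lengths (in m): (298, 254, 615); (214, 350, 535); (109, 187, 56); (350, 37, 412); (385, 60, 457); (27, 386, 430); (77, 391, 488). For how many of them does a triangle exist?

(254,298,615): 254+298 ≤ 615 → not valid
(214,350,535): 214+350 > 535 → valid
(56,109,187): 56+109 ≤ 187 → not valid
(37,350,412): 37+350 ≤ 412 → not valid
(60,385,457): 60+385 ≤ 457 → not valid
(27,386,430): 27+386 ≤ 430 → not valid
(77,391,488): 77+391 ≤ 488 → not valid
1 of the 7 triples forms a triangle.

1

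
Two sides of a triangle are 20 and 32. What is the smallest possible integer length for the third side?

The third side must be strictly greater than |20 − 32| = 12.
The smallest integer above 12 is 13.

13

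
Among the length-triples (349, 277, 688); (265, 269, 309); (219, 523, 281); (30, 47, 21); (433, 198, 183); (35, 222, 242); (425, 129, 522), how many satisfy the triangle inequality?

(277,349,688): 277+349 ≤ 688 → not valid
(265,269,309): 265+269 > 309 → valid
(219,281,523): 219+281 ≤ 523 → not valid
(21,30,47): 21+30 > 47 → valid
(183,198,433): 183+198 ≤ 433 → not valid
(35,222,242): 35+222 > 242 → valid
(129,425,522): 129+425 > 522 → valid
4 of the 7 triples form a triangle.

4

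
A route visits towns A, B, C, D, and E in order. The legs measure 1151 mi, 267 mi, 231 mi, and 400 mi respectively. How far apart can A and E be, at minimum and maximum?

The maximum is all hops collinear in one direction: 1151 + 267 + 231 + 400 = 2049.
The longest hop is 1151; the others sum to 898. Folding the others back against it leaves at least 1151 − 898 = 253.

253 ≤ AE ≤ 2049 mi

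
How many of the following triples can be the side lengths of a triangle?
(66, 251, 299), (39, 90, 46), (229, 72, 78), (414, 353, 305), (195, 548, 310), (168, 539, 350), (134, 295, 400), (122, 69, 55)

4

(66,251,299): 66+251 > 299 → valid
(39,46,90): 39+46 ≤ 90 → not valid
(72,78,229): 72+78 ≤ 229 → not valid
(305,353,414): 305+353 > 414 → valid
(195,310,548): 195+310 ≤ 548 → not valid
(168,350,539): 168+350 ≤ 539 → not valid
(134,295,400): 134+295 > 400 → valid
(55,69,122): 55+69 > 122 → valid
4 of the 8 triples form a triangle.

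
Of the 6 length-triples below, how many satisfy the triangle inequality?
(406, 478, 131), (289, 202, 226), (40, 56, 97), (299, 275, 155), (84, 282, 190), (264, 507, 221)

3

(131,406,478): 131+406 > 478 → valid
(202,226,289): 202+226 > 289 → valid
(40,56,97): 40+56 ≤ 97 → not valid
(155,275,299): 155+275 > 299 → valid
(84,190,282): 84+190 ≤ 282 → not valid
(221,264,507): 221+264 ≤ 507 → not valid
3 of the 6 triples form a triangle.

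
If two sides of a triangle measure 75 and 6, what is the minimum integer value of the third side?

70

The third side must be strictly greater than |75 − 6| = 69.
The smallest integer above 69 is 70.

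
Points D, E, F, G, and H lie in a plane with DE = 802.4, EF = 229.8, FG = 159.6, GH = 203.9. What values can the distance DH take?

209.1 ≤ DH ≤ 1395.7

The maximum is all hops collinear in one direction: 802.4 + 229.8 + 159.6 + 203.9 = 1395.7.
The longest hop is 802.4; the others sum to 593.3. Folding the others back against it leaves at least 802.4 − 593.3 = 209.1.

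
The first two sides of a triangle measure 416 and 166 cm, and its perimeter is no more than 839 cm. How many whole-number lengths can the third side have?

Triangle inequality: 250 < x < 582. Perimeter ≤ 839 gives x ≤ 839 − 416 − 166 = 257.
So 250 < x ≤ 257; integers 251 through 257: 7 values.

7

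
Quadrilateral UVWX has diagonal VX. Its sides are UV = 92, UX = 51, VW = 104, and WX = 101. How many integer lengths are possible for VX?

101

From triangle UVX: 41 < VX < 143.
From triangle WVX: 3 < VX < 205.
Intersection: 41 < VX < 143, so integers 42 through 142: 101 values.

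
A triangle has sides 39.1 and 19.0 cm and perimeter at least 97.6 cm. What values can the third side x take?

Triangle inequality alone gives 20.1 < x < 58.1.
The perimeter condition gives x ≥ 97.6 − 39.1 − 19.0 = 39.5.
Intersecting the two: 39.5 ≤ x < 58.1.

39.5 ≤ x < 58.1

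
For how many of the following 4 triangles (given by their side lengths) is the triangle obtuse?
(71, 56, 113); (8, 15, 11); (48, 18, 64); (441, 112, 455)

3

(71,56,113): 56²+71² = 8177 < 12769 = 113² → obtuse
(8,15,11): 8²+11² = 185 < 225 = 15² → obtuse
(48,18,64): 18²+48² = 2628 < 4096 = 64² → obtuse
(441,112,455): 112²+441² = 207025 = 455² → right
3 of the 4 are obtuse.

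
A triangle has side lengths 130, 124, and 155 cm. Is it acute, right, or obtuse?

acute

Compare the square of the longest side to the sum of squares of the other two: 124² + 130² = 32276 > 24025 = 155².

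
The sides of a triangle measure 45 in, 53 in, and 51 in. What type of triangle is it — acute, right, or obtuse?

acute

Compare the square of the longest side to the sum of squares of the other two: 45² + 51² = 4626 > 2809 = 53².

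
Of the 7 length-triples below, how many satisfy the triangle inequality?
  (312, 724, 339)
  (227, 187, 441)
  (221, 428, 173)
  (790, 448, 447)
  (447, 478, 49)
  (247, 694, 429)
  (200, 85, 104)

2

(312,339,724): 312+339 ≤ 724 → not valid
(187,227,441): 187+227 ≤ 441 → not valid
(173,221,428): 173+221 ≤ 428 → not valid
(447,448,790): 447+448 > 790 → valid
(49,447,478): 49+447 > 478 → valid
(247,429,694): 247+429 ≤ 694 → not valid
(85,104,200): 85+104 ≤ 200 → not valid
2 of the 7 triples form a triangle.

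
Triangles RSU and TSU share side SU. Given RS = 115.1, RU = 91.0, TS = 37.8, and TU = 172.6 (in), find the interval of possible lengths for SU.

134.8 < SU < 206.1

From triangle RSU: |115.1 − 91.0| < SU < 115.1 + 91.0, i.e. 24.1 < SU < 206.1.
From triangle TSU: 134.8 < SU < 210.4.
Both must hold, so SU lies in the intersection.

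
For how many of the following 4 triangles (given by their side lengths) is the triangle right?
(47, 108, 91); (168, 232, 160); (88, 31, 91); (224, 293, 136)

(47,108,91): 47²+91² = 10490 < 11664 = 108² → obtuse
(168,232,160): 160²+168² = 53824 = 232² → right
(88,31,91): 31²+88² = 8705 > 8281 = 91² → acute
(224,293,136): 136²+224² = 68672 < 85849 = 293² → obtuse
1 of the 4 is right.

1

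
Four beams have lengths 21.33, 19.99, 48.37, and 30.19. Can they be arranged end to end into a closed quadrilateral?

A quadrilateral exists iff every side is shorter than the sum of the others — equivalently, the longest side is less than the sum of the rest.
Longest side 48.37 < 71.51 (sum of the remaining 3), so yes.

Yes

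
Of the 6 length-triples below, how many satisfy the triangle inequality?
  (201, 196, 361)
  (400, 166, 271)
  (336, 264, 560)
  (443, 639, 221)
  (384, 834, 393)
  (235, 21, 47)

4

(196,201,361): 196+201 > 361 → valid
(166,271,400): 166+271 > 400 → valid
(264,336,560): 264+336 > 560 → valid
(221,443,639): 221+443 > 639 → valid
(384,393,834): 384+393 ≤ 834 → not valid
(21,47,235): 21+47 ≤ 235 → not valid
4 of the 6 triples form a triangle.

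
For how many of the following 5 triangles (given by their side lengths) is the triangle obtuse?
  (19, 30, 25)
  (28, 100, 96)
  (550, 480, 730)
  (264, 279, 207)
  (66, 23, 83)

1

(19,30,25): 19²+25² = 986 > 900 = 30² → acute
(28,100,96): 28²+96² = 10000 = 100² → right
(550,480,730): 480²+550² = 532900 = 730² → right
(264,279,207): 207²+264² = 112545 > 77841 = 279² → acute
(66,23,83): 23²+66² = 4885 < 6889 = 83² → obtuse
1 of the 5 is obtuse.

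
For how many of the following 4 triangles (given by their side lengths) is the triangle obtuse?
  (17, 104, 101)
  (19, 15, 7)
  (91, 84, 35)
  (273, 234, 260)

(17,104,101): 17²+101² = 10490 < 10816 = 104² → obtuse
(19,15,7): 7²+15² = 274 < 361 = 19² → obtuse
(91,84,35): 35²+84² = 8281 = 91² → right
(273,234,260): 234²+260² = 122356 > 74529 = 273² → acute
2 of the 4 are obtuse.

2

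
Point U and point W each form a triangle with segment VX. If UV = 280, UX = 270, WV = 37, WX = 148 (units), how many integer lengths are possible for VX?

73

From triangle UVX: 10 < VX < 550.
From triangle WVX: 111 < VX < 185.
Intersection: 111 < VX < 185, so integers 112 through 184: 73 values.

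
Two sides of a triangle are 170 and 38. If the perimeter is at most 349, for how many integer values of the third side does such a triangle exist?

Triangle inequality: 132 < x < 208. Perimeter ≤ 349 gives x ≤ 349 − 170 − 38 = 141.
So 132 < x ≤ 141; integers 133 through 141: 9 values.

9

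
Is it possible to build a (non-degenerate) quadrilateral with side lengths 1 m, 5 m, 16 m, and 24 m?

No

For a quadrilateral, each side must be shorter than the sum of the others.
Here the longest side is 24, but the remaining 3 sides sum to only 22.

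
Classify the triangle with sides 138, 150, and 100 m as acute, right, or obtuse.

acute

Compare the square of the longest side to the sum of squares of the other two: 100² + 138² = 29044 > 22500 = 150².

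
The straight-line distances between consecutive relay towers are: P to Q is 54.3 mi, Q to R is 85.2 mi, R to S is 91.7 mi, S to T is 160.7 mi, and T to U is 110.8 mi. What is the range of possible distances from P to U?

The maximum is all hops collinear in one direction: 54.3 + 85.2 + 91.7 + 160.7 + 110.8 = 502.7.
The longest hop is 160.7; the others sum to 342.0. Since 160.7 ≤ 342.0, the path can fold back on itself completely, so the minimum distance is 0.

0 ≤ PU ≤ 502.7 mi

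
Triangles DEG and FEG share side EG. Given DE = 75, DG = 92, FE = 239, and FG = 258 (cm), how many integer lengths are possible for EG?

147

From triangle DEG: 17 < EG < 167.
From triangle FEG: 19 < EG < 497.
Intersection: 19 < EG < 167, so integers 20 through 166: 147 values.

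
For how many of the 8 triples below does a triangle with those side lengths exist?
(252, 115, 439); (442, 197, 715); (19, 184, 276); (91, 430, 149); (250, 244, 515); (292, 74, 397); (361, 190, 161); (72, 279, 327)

(115,252,439): 115+252 ≤ 439 → not valid
(197,442,715): 197+442 ≤ 715 → not valid
(19,184,276): 19+184 ≤ 276 → not valid
(91,149,430): 91+149 ≤ 430 → not valid
(244,250,515): 244+250 ≤ 515 → not valid
(74,292,397): 74+292 ≤ 397 → not valid
(161,190,361): 161+190 ≤ 361 → not valid
(72,279,327): 72+279 > 327 → valid
1 of the 8 triples forms a triangle.

1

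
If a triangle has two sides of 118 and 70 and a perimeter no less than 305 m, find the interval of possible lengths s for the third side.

Triangle inequality alone gives 48 < s < 188.
The perimeter condition gives s ≥ 305 − 118 − 70 = 117.
Intersecting the two: 117 ≤ s < 188.

117 ≤ s < 188 m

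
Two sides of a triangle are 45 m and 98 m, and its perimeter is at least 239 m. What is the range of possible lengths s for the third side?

Triangle inequality alone gives 53 < s < 143.
The perimeter condition gives s ≥ 239 − 45 − 98 = 96.
Intersecting the two: 96 ≤ s < 143.

96 ≤ s < 143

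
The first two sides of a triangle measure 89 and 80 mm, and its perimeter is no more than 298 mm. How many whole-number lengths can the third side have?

120

Triangle inequality: 9 < x < 169. Perimeter ≤ 298 gives x ≤ 298 − 89 − 80 = 129.
So 9 < x ≤ 129; integers 10 through 129: 120 values.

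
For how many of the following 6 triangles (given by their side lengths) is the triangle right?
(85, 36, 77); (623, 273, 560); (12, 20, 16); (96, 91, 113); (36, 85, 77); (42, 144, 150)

5

(85,36,77): 36²+77² = 7225 = 85² → right
(623,273,560): 273²+560² = 388129 = 623² → right
(12,20,16): 12²+16² = 400 = 20² → right
(96,91,113): 91²+96² = 17497 > 12769 = 113² → acute
(36,85,77): 36²+77² = 7225 = 85² → right
(42,144,150): 42²+144² = 22500 = 150² → right
5 of the 6 are right.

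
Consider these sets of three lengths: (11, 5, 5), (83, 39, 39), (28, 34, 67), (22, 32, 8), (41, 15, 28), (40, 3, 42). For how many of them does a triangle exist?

(5,5,11): 5+5 ≤ 11 → not valid
(39,39,83): 39+39 ≤ 83 → not valid
(28,34,67): 28+34 ≤ 67 → not valid
(8,22,32): 8+22 ≤ 32 → not valid
(15,28,41): 15+28 > 41 → valid
(3,40,42): 3+40 > 42 → valid
2 of the 6 triples form a triangle.

2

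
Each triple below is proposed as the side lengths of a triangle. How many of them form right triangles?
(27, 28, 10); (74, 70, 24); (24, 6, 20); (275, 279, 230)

1

(27,28,10): 10²+27² = 829 > 784 = 28² → acute
(74,70,24): 24²+70² = 5476 = 74² → right
(24,6,20): 6²+20² = 436 < 576 = 24² → obtuse
(275,279,230): 230²+275² = 128525 > 77841 = 279² → acute
1 of the 4 is right.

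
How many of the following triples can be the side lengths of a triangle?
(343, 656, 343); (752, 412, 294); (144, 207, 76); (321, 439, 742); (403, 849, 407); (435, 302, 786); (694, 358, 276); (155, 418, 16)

3

(343,343,656): 343+343 > 656 → valid
(294,412,752): 294+412 ≤ 752 → not valid
(76,144,207): 76+144 > 207 → valid
(321,439,742): 321+439 > 742 → valid
(403,407,849): 403+407 ≤ 849 → not valid
(302,435,786): 302+435 ≤ 786 → not valid
(276,358,694): 276+358 ≤ 694 → not valid
(16,155,418): 16+155 ≤ 418 → not valid
3 of the 8 triples form a triangle.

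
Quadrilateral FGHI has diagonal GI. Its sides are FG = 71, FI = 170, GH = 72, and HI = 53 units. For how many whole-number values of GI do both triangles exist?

From triangle FGI: 99 < GI < 241.
From triangle HGI: 19 < GI < 125.
Intersection: 99 < GI < 125, so integers 100 through 124: 25 values.

25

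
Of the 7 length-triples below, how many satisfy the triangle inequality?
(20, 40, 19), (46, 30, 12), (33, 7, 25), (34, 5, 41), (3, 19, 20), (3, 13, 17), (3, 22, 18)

1

(19,20,40): 19+20 ≤ 40 → not valid
(12,30,46): 12+30 ≤ 46 → not valid
(7,25,33): 7+25 ≤ 33 → not valid
(5,34,41): 5+34 ≤ 41 → not valid
(3,19,20): 3+19 > 20 → valid
(3,13,17): 3+13 ≤ 17 → not valid
(3,18,22): 3+18 ≤ 22 → not valid
1 of the 7 triples forms a triangle.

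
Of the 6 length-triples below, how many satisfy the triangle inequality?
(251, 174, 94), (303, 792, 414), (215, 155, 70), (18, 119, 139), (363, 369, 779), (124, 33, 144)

(94,174,251): 94+174 > 251 → valid
(303,414,792): 303+414 ≤ 792 → not valid
(70,155,215): 70+155 > 215 → valid
(18,119,139): 18+119 ≤ 139 → not valid
(363,369,779): 363+369 ≤ 779 → not valid
(33,124,144): 33+124 > 144 → valid
3 of the 6 triples form a triangle.

3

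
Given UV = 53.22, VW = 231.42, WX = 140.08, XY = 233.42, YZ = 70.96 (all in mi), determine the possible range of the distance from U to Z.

The maximum is all hops collinear in one direction: 53.22 + 231.42 + 140.08 + 233.42 + 70.96 = 729.10.
The longest hop is 233.42; the others sum to 495.68. Since 233.42 ≤ 495.68, the path can fold back on itself completely, so the minimum distance is 0.

0 ≤ UZ ≤ 729.10 mi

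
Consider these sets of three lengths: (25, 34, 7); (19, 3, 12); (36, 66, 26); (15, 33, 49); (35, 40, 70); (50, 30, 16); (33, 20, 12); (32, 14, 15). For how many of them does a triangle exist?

1

(7,25,34): 7+25 ≤ 34 → not valid
(3,12,19): 3+12 ≤ 19 → not valid
(26,36,66): 26+36 ≤ 66 → not valid
(15,33,49): 15+33 ≤ 49 → not valid
(35,40,70): 35+40 > 70 → valid
(16,30,50): 16+30 ≤ 50 → not valid
(12,20,33): 12+20 ≤ 33 → not valid
(14,15,32): 14+15 ≤ 32 → not valid
1 of the 8 triples forms a triangle.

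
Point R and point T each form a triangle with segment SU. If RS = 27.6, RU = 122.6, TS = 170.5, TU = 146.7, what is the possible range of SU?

From triangle RSU: |27.6 − 122.6| < SU < 27.6 + 122.6, i.e. 95.0 < SU < 150.2.
From triangle TSU: 23.8 < SU < 317.2.
Both must hold, so SU lies in the intersection.

95.0 < SU < 150.2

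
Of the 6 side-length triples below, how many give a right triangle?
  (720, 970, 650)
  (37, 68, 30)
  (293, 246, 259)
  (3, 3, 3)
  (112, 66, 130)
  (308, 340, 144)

3

(720,970,650): 650²+720² = 940900 = 970² → right
(37,68,30): 30+37 ≤ 68, not a triangle
(293,246,259): 246²+259² = 127597 > 85849 = 293² → acute
(3,3,3): 3²+3² = 18 > 9 = 3² → acute
(112,66,130): 66²+112² = 16900 = 130² → right
(308,340,144): 144²+308² = 115600 = 340² → right
3 of the 6 are right.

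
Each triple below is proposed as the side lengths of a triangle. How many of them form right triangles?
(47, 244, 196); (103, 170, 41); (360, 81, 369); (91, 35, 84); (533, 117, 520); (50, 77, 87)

(47,244,196): 47+196 ≤ 244, not a triangle
(103,170,41): 41+103 ≤ 170, not a triangle
(360,81,369): 81²+360² = 136161 = 369² → right
(91,35,84): 35²+84² = 8281 = 91² → right
(533,117,520): 117²+520² = 284089 = 533² → right
(50,77,87): 50²+77² = 8429 > 7569 = 87² → acute
3 of the 6 are right.

3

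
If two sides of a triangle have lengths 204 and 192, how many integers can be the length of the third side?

The third side lies in the open interval (12, 396).
Integers from 13 to 395 inclusive: 395 − 13 + 1 = 383.

383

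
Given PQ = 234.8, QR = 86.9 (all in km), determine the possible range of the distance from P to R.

147.9 ≤ PR ≤ 321.7 km

By the triangle inequality, |234.8 − 86.9| ≤ PR ≤ 234.8 + 86.9.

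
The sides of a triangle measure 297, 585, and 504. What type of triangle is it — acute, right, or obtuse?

right

Compare the square of the longest side to the sum of squares of the other two: 297² + 504² = 342225 = 585².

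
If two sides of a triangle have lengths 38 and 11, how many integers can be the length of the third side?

The third side lies in the open interval (27, 49).
Integers from 28 to 48 inclusive: 48 − 28 + 1 = 21.

21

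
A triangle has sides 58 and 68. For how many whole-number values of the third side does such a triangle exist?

The third side lies in the open interval (10, 126).
Integers from 11 to 125 inclusive: 125 − 11 + 1 = 115.

115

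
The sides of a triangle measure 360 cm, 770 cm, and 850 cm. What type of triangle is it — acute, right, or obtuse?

Compare the square of the longest side to the sum of squares of the other two: 360² + 770² = 722500 = 850².

right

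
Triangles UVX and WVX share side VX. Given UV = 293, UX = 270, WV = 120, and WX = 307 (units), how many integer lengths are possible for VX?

239

From triangle UVX: 23 < VX < 563.
From triangle WVX: 187 < VX < 427.
Intersection: 187 < VX < 427, so integers 188 through 426: 239 values.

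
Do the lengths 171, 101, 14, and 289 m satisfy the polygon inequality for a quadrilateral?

No

For a quadrilateral, each side must be shorter than the sum of the others.
Here the longest side is 289, but the remaining 3 sides sum to only 286.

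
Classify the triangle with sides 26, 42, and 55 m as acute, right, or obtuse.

Compare the square of the longest side to the sum of squares of the other two: 26² + 42² = 2440 < 3025 = 55².

obtuse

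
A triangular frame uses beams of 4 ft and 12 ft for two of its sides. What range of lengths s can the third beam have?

8 < s < 16

By the triangle inequality, s must be less than 4 + 12 = 16 and greater than |4 − 12| = 8.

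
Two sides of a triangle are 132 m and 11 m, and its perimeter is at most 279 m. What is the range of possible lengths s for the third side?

121 < s ≤ 136 m

Triangle inequality alone gives 121 < s < 143.
The perimeter condition gives s ≤ 279 − 132 − 11 = 136.
Intersecting the two: 121 < s ≤ 136.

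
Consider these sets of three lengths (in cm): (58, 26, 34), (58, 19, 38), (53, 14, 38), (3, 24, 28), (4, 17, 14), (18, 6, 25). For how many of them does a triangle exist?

2

(26,34,58): 26+34 > 58 → valid
(19,38,58): 19+38 ≤ 58 → not valid
(14,38,53): 14+38 ≤ 53 → not valid
(3,24,28): 3+24 ≤ 28 → not valid
(4,14,17): 4+14 > 17 → valid
(6,18,25): 6+18 ≤ 25 → not valid
2 of the 6 triples form a triangle.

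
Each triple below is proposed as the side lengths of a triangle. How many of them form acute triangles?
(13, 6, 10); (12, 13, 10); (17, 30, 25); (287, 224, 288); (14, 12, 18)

4

(13,6,10): 6²+10² = 136 < 169 = 13² → obtuse
(12,13,10): 10²+12² = 244 > 169 = 13² → acute
(17,30,25): 17²+25² = 914 > 900 = 30² → acute
(287,224,288): 224²+287² = 132545 > 82944 = 288² → acute
(14,12,18): 12²+14² = 340 > 324 = 18² → acute
4 of the 5 are acute.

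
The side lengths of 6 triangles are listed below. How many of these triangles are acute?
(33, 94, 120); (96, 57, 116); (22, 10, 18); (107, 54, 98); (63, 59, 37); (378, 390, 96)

(33,94,120): 33²+94² = 9925 < 14400 = 120² → obtuse
(96,57,116): 57²+96² = 12465 < 13456 = 116² → obtuse
(22,10,18): 10²+18² = 424 < 484 = 22² → obtuse
(107,54,98): 54²+98² = 12520 > 11449 = 107² → acute
(63,59,37): 37²+59² = 4850 > 3969 = 63² → acute
(378,390,96): 96²+378² = 152100 = 390² → right
2 of the 6 are acute.

2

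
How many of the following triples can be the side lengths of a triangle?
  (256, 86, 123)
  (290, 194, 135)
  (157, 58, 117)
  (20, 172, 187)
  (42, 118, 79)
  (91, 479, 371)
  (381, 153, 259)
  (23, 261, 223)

(86,123,256): 86+123 ≤ 256 → not valid
(135,194,290): 135+194 > 290 → valid
(58,117,157): 58+117 > 157 → valid
(20,172,187): 20+172 > 187 → valid
(42,79,118): 42+79 > 118 → valid
(91,371,479): 91+371 ≤ 479 → not valid
(153,259,381): 153+259 > 381 → valid
(23,223,261): 23+223 ≤ 261 → not valid
5 of the 8 triples form a triangle.

5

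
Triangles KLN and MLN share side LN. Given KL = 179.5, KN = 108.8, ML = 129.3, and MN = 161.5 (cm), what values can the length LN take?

70.7 < LN < 288.3

From triangle KLN: |179.5 − 108.8| < LN < 179.5 + 108.8, i.e. 70.7 < LN < 288.3.
From triangle MLN: 32.2 < LN < 290.8.
Both must hold, so LN lies in the intersection.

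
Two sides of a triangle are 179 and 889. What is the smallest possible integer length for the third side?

711

The third side must be strictly greater than |179 − 889| = 710.
The smallest integer above 710 is 711.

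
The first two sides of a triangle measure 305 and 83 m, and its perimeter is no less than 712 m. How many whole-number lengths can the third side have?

64

Triangle inequality: 222 < x < 388. Perimeter ≥ 712 gives x ≥ 712 − 305 − 83 = 324.
So 324 ≤ x < 388; integers 324 through 387: 64 values.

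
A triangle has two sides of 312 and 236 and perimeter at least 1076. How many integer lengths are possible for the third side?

20

Triangle inequality: 76 < x < 548. Perimeter ≥ 1076 gives x ≥ 1076 − 312 − 236 = 528.
So 528 ≤ x < 548; integers 528 through 547: 20 values.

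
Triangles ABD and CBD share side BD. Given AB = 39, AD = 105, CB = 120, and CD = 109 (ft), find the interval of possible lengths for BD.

66 < BD < 144

From triangle ABD: |39 − 105| < BD < 39 + 105, i.e. 66 < BD < 144.
From triangle CBD: 11 < BD < 229.
Both must hold, so BD lies in the intersection.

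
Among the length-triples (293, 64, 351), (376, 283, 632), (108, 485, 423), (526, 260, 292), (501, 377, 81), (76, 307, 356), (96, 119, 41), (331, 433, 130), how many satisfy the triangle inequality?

7

(64,293,351): 64+293 > 351 → valid
(283,376,632): 283+376 > 632 → valid
(108,423,485): 108+423 > 485 → valid
(260,292,526): 260+292 > 526 → valid
(81,377,501): 81+377 ≤ 501 → not valid
(76,307,356): 76+307 > 356 → valid
(41,96,119): 41+96 > 119 → valid
(130,331,433): 130+331 > 433 → valid
7 of the 8 triples form a triangle.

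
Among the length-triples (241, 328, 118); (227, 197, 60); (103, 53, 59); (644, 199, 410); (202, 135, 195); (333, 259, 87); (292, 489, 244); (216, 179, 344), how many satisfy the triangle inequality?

(118,241,328): 118+241 > 328 → valid
(60,197,227): 60+197 > 227 → valid
(53,59,103): 53+59 > 103 → valid
(199,410,644): 199+410 ≤ 644 → not valid
(135,195,202): 135+195 > 202 → valid
(87,259,333): 87+259 > 333 → valid
(244,292,489): 244+292 > 489 → valid
(179,216,344): 179+216 > 344 → valid
7 of the 8 triples form a triangle.

7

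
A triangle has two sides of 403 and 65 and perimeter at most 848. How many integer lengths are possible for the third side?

42

Triangle inequality: 338 < x < 468. Perimeter ≤ 848 gives x ≤ 848 − 403 − 65 = 380.
So 338 < x ≤ 380; integers 339 through 380: 42 values.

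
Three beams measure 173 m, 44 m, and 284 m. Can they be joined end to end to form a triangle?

The longest side is 284, but the other two sum to only 217.
217 < 284, so the triangle inequality fails.

No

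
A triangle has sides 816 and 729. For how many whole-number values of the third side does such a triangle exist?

1457

The third side lies in the open interval (87, 1545).
Integers from 88 to 1544 inclusive: 1544 − 88 + 1 = 1457.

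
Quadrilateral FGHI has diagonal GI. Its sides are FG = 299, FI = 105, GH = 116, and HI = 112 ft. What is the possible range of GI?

From triangle FGI: |299 − 105| < GI < 299 + 105, i.e. 194 < GI < 404.
From triangle HGI: 4 < GI < 228.
Both must hold, so GI lies in the intersection.

194 < GI < 228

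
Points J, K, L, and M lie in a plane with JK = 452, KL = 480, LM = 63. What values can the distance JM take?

The maximum is all hops collinear in one direction: 452 + 480 + 63 = 995.
The longest hop is 480; the others sum to 515. Since 480 ≤ 515, the path can fold back on itself completely, so the minimum distance is 0.

0 ≤ JM ≤ 995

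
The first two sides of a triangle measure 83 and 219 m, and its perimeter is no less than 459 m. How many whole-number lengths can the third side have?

145

Triangle inequality: 136 < x < 302. Perimeter ≥ 459 gives x ≥ 459 − 83 − 219 = 157.
So 157 ≤ x < 302; integers 157 through 301: 145 values.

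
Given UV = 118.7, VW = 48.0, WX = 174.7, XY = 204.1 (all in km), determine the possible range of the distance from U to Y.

0 ≤ UY ≤ 545.5 km

The maximum is all hops collinear in one direction: 118.7 + 48.0 + 174.7 + 204.1 = 545.5.
The longest hop is 204.1; the others sum to 341.4. Since 204.1 ≤ 341.4, the path can fold back on itself completely, so the minimum distance is 0.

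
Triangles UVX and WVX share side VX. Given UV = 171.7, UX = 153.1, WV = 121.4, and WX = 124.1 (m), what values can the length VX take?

From triangle UVX: |171.7 − 153.1| < VX < 171.7 + 153.1, i.e. 18.6 < VX < 324.8.
From triangle WVX: 2.7 < VX < 245.5.
Both must hold, so VX lies in the intersection.

18.6 < VX < 245.5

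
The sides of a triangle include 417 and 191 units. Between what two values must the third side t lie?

226 < t < 608 (units)

By the triangle inequality, t must be less than 417 + 191 = 608 and greater than |417 − 191| = 226.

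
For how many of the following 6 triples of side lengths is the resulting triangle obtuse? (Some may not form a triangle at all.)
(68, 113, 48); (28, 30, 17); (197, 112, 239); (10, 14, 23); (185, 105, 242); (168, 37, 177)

5

(68,113,48): 48²+68² = 6928 < 12769 = 113² → obtuse
(28,30,17): 17²+28² = 1073 > 900 = 30² → acute
(197,112,239): 112²+197² = 51353 < 57121 = 239² → obtuse
(10,14,23): 10²+14² = 296 < 529 = 23² → obtuse
(185,105,242): 105²+185² = 45250 < 58564 = 242² → obtuse
(168,37,177): 37²+168² = 29593 < 31329 = 177² → obtuse
5 of the 6 are obtuse.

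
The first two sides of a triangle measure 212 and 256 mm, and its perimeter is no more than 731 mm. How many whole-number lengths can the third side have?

219

Triangle inequality: 44 < x < 468. Perimeter ≤ 731 gives x ≤ 731 − 212 − 256 = 263.
So 44 < x ≤ 263; integers 45 through 263: 219 values.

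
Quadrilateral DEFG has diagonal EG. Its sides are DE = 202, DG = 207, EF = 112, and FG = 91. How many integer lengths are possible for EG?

181

From triangle DEG: 5 < EG < 409.
From triangle FEG: 21 < EG < 203.
Intersection: 21 < EG < 203, so integers 22 through 202: 181 values.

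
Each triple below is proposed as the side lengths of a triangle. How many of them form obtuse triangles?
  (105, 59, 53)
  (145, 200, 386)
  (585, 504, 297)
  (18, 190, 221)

1

(105,59,53): 53²+59² = 6290 < 11025 = 105² → obtuse
(145,200,386): 145+200 ≤ 386, not a triangle
(585,504,297): 297²+504² = 342225 = 585² → right
(18,190,221): 18+190 ≤ 221, not a triangle
1 of the 4 is obtuse.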